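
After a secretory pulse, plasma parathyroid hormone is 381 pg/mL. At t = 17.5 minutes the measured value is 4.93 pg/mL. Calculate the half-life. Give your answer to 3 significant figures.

2.79 minutes

A/A₀ = 4.93/381 ≈ 0.01294.
n = log₂(77.282) ≈ 6.2721 half-lives elapsed in 17.5 minutes.
t½ = 17.5/6.2721 ≈ 2.7902 minutes.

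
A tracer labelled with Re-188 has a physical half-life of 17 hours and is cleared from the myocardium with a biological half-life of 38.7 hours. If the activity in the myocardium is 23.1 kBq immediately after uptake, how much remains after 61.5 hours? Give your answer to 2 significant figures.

1/t_eff = 1/t_phys + 1/t_biol = 1/17 + 1/38.7 = 0.084663 per hour.
t_eff = 17 × 38.7 / (17 + 38.7) ≈ 11.811 hours.
Remaining = 23.1 × (1/2)^(61.5/11.811) = 23.1 × (1/2)^5.2068 ≈ 0.62548 kBq.

0.63 kBq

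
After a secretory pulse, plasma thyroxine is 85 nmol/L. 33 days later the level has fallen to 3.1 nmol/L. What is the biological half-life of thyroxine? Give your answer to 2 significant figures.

6.9 days

A/A₀ = 3.1/85 ≈ 0.036471.
n = log₂(27.419) ≈ 4.7771 half-lives elapsed in 33 days.
t½ = 33/4.7771 ≈ 6.9079 days.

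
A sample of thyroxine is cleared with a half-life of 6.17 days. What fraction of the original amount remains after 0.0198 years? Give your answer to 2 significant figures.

0.44

0.0198 years = 7.227 days.
n = 7.227/6.17 ≈ 1.1713 half-lives.
Fraction remaining = (1/2)^1.1713 ≈ 0.44402.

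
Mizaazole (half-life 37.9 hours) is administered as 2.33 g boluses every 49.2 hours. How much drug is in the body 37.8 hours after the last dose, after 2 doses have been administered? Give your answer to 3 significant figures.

1.64 g

The 2 doses were given 87, 37.8 hours ago.
Total = 2.33·(1/2)^(87/37.9) + 2.33·(1/2)^(37.8/37.9)
      = 0.47461 + 1.1671 ≈ 1.6417 g.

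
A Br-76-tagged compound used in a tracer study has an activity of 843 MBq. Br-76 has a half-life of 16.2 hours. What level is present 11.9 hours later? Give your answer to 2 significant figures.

Number of half-lives: n = 11.9/16.2 ≈ 0.73457.
Remaining = 843 × (1/2)^0.73457 = 843 × 0.601 ≈ 506.64 MBq.

510 MBq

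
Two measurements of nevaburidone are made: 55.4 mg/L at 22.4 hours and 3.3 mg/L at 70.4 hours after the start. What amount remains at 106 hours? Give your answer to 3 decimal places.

Over Δt = 70.4 − 22.4 = 48 hours, the level fell by a factor of 55.4/3.3 ≈ 16.788.
n = log₂(16.788) ≈ 4.0693 half-lives, so t½ = 48/4.0693 ≈ 11.796 hours.
From t = 70.4 to t = 106: 3.3 × (1/2)^((106−70.4)/11.796) ≈ 0.40736 mg/L.

0.407 mg/L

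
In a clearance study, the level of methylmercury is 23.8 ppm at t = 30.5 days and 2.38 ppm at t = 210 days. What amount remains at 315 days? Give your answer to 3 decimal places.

Over Δt = 210 − 30.5 = 179.5 days, the level fell by a factor of 23.8/2.38 ≈ 10.
n = log₂(10) ≈ 3.3219 half-lives, so t½ = 179.5/3.3219 ≈ 54.035 days.
From t = 210 to t = 315: 2.38 × (1/2)^((315−210)/54.035) ≈ 0.6189 ppm.

0.619 ppm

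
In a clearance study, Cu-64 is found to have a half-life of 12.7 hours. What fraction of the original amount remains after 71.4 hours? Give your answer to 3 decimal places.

0.020

n = 71.4/12.7 ≈ 5.622 half-lives.
Fraction remaining = (1/2)^5.622 ≈ 0.020305.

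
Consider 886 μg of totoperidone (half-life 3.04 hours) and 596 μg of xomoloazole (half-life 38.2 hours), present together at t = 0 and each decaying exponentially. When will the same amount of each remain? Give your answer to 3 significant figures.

1.89 hours

Set 886·(1/2)^(t/3.04) = 596·(1/2)^(t/38.2).
Taking log₂: log₂(886/596) = t·(1/3.04 − 1/38.2).
log₂(1.4866) = 0.57199; 1/3.04 − 1/38.2 = 0.30277.
t = 0.57199 / 0.30277 ≈ 1.8892 hours.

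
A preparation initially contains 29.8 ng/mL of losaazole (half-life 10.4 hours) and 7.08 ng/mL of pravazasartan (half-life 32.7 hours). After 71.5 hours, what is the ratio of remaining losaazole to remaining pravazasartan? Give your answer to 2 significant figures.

0.16

losaazole: 29.8 × (1/2)^(71.5/10.4) = 29.8 × (1/2)^6.875 ≈ 0.25388 ng/mL.
pravazasartan: 7.08 × (1/2)^(71.5/32.7) = 7.08 × (1/2)^2.1865 ≈ 1.5553 ng/mL.
Ratio ≈ 0.25388 / 1.5553 ≈ 0.16324.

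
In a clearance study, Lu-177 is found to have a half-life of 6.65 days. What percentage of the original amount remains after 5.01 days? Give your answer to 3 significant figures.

n = 5.01/6.65 ≈ 0.75338 half-lives.
Fraction remaining = (1/2)^0.75338 ≈ 0.59321, i.e. 59.321%.

59.3%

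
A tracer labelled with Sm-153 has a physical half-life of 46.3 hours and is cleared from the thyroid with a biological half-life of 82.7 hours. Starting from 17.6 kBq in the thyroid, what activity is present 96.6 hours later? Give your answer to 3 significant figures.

1/t_eff = 1/t_phys + 1/t_biol = 1/46.3 + 1/82.7 = 0.03369 per hour.
t_eff = 46.3 × 82.7 / (46.3 + 82.7) ≈ 29.682 hours.
Remaining = 17.6 × (1/2)^(96.6/29.682) = 17.6 × (1/2)^3.2545 ≈ 1.8442 kBq.

1.84 kBq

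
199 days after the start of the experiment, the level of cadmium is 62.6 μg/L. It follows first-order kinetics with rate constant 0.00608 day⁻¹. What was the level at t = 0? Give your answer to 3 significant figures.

t½ = ln 2 / λ = 0.69315 / 0.00608 ≈ 114 days.
Number of half-lives elapsed: n = 199/114 ≈ 1.7455.
A₀ = A × 2^n = 62.6 × 2^1.7455 = 62.6 × 3.3532 ≈ 209.91 μg/L.

210 μg/L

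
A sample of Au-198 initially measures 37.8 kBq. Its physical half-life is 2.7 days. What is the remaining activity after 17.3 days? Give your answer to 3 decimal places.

0.445 kBq

Number of half-lives: n = 17.3/2.7 ≈ 6.4074.
Remaining = 37.8 × (1/2)^6.4074 = 37.8 × 0.011781 ≈ 0.44532 kBq.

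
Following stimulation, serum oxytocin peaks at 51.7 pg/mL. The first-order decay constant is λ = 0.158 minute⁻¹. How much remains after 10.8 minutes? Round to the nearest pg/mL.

9 pg/mL

t½ = ln 2 / λ = 0.69315 / 0.158 ≈ 4.387 minutes.
Number of half-lives: n = 10.8/4.387 ≈ 2.4618.
Remaining = 51.7 × (1/2)^2.4618 = 51.7 × 0.18152 ≈ 9.3845 pg/mL.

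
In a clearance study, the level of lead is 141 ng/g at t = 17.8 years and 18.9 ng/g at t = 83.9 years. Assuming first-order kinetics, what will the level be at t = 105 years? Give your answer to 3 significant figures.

Over Δt = 83.9 − 17.8 = 66.1 years, the level fell by a factor of 141/18.9 ≈ 7.4603.
n = log₂(7.4603) ≈ 2.8992 half-lives, so t½ = 66.1/2.8992 ≈ 22.799 years.
From t = 83.9 to t = 105: 18.9 × (1/2)^((105−83.9)/22.799) ≈ 9.951 ng/g.

9.95 ng/g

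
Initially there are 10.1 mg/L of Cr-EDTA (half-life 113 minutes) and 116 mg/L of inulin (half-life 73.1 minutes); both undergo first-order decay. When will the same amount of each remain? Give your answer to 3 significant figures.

Set 10.1·(1/2)^(t/113) = 116·(1/2)^(t/73.1).
Taking log₂: log₂(10.1/116) = t·(1/113 − 1/73.1).
log₂(0.087069) = -3.5217; 1/113 − 1/73.1 = -0.0048303.
t = -3.5217 / -0.0048303 ≈ 729.08 minutes.

729 minutes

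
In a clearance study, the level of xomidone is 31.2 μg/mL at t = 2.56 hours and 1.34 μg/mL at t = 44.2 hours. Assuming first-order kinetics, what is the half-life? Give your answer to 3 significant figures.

9.17 hours

Over Δt = 44.2 − 2.56 = 41.64 hours, the level fell by a factor of 31.2/1.34 ≈ 23.284.
n = log₂(23.284) ≈ 4.5412 half-lives, so t½ = 41.64/4.5412 ≈ 9.1693 hours.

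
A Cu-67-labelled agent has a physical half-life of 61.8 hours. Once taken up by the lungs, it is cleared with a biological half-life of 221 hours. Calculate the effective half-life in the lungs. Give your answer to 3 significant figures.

48.3 hours

1/t_eff = 1/t_phys + 1/t_biol = 1/61.8 + 1/221 = 0.020706 per hour.
t_eff = 61.8 × 221 / (61.8 + 221) ≈ 48.295 hours.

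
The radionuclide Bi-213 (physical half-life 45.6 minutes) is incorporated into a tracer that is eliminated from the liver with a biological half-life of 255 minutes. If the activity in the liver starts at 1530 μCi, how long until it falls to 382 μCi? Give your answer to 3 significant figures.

77.4 minutes

1/t_eff = 1/t_phys + 1/t_biol = 1/45.6 + 1/255 = 0.025851 per minute.
t_eff = 45.6 × 255 / (45.6 + 255) ≈ 38.683 minutes.
n = log₂(1530/382) ≈ 2.0019; t = 2.0019 × 38.683 ≈ 77.438 minutes.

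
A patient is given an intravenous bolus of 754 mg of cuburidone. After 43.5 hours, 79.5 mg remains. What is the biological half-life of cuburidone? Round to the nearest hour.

13 hours

A/A₀ = 79.5/754 ≈ 0.10544.
n = log₂(9.4843) ≈ 3.2455 half-lives elapsed in 43.5 hours.
t½ = 43.5/3.2455 ≈ 13.403 hours.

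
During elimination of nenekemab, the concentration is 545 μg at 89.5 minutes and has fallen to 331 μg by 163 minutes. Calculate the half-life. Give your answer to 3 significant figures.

102 minutes

Over Δt = 163 − 89.5 = 73.5 minutes, the level fell by a factor of 545/331 ≈ 1.6465.
n = log₂(1.6465) ≈ 0.71943 half-lives, so t½ = 73.5/0.71943 ≈ 102.16 minutes.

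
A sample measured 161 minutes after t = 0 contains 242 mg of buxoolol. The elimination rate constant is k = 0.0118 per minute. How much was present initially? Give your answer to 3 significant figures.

t½ = ln 2 / k = 0.69315 / 0.0118 ≈ 58.741 minutes.
Number of half-lives elapsed: n = 161/58.741 ≈ 2.7408.
A₀ = A × 2^n = 242 × 2^2.7408 = 242 × 6.6846 ≈ 1617.7 mg.

1620 mg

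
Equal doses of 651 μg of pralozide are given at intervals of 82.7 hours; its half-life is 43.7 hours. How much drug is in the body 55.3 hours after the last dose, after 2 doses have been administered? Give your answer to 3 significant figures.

The 2 doses were given 138, 55.3 hours ago.
Total = 651·(1/2)^(138/43.7) + 651·(1/2)^(55.3/43.7)
      = 72.939 + 270.8 ≈ 343.74 μg.

344 μg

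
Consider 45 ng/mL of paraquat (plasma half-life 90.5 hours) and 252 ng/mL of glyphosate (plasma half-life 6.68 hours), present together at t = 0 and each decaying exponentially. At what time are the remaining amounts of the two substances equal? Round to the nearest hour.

Set 45·(1/2)^(t/90.5) = 252·(1/2)^(t/6.68).
Taking log₂: log₂(45/252) = t·(1/90.5 − 1/6.68).
log₂(0.17857) = -2.4854; 1/90.5 − 1/6.68 = -0.13865.
t = -2.4854 / -0.13865 ≈ 17.926 hours.

18 hours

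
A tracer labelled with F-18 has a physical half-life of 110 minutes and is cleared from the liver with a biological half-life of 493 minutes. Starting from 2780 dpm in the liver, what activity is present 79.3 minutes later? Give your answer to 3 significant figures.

1/t_eff = 1/t_phys + 1/t_biol = 1/110 + 1/493 = 0.011119 per minute.
t_eff = 110 × 493 / (110 + 493) ≈ 89.934 minutes.
Remaining = 2780 × (1/2)^(79.3/89.934) = 2780 × (1/2)^0.88176 ≈ 1508.7 dpm.

1510 dpm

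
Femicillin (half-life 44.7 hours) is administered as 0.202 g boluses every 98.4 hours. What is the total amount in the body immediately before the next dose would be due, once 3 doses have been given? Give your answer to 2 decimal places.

The 3 doses were given 295.2, 196.8, 98.4 hours ago.
Total = 0.202·(1/2)^(295.2/44.7) + 0.202·(1/2)^(196.8/44.7) + 0.202·(1/2)^(98.4/44.7)
      = 0.0020765 + 0.0095502 + 0.043922 ≈ 0.055549 g.

0.06 g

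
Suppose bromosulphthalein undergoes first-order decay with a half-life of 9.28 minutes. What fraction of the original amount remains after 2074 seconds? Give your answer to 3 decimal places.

0.076

2074 seconds = 34.5667 minutes.
n = 34.5667/9.28 ≈ 3.7249 half-lives.
Fraction remaining = (1/2)^3.7249 ≈ 0.075632.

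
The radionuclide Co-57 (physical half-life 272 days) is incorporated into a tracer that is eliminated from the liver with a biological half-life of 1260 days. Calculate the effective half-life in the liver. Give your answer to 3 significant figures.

1/t_eff = 1/t_phys + 1/t_biol = 1/272 + 1/1260 = 0.0044701 per day.
t_eff = 272 × 1260 / (272 + 1260) ≈ 223.71 days.

224 days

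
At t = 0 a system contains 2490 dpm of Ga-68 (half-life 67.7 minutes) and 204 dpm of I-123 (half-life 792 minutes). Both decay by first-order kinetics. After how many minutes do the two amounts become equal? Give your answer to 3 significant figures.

267 minutes

Set 2490·(1/2)^(t/67.7) = 204·(1/2)^(t/792).
Taking log₂: log₂(2490/204) = t·(1/67.7 − 1/792).
log₂(12.206) = 3.6095; 1/67.7 − 1/792 = 0.013508.
t = 3.6095 / 0.013508 ≈ 267.2 minutes.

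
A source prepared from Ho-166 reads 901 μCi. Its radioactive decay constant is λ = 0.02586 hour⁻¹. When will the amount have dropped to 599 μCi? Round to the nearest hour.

t½ = ln 2 / λ = 0.69315 / 0.02586 ≈ 26.804 hours.
Fraction remaining = 599/901 ≈ 0.66482.
n = log₂(901/599) = ln(1.5042)/ln 2 ≈ 0.58897 half-lives.
t = n × t½ = 0.58897 × 26.804 ≈ 15.787 hours.

16 hours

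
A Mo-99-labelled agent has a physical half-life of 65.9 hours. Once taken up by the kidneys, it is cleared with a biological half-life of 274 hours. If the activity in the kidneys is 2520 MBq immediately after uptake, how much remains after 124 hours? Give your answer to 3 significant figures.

500 MBq

1/t_eff = 1/t_phys + 1/t_biol = 1/65.9 + 1/274 = 0.018824 per hour.
t_eff = 65.9 × 274 / (65.9 + 274) ≈ 53.123 hours.
Remaining = 2520 × (1/2)^(124/53.123) = 2520 × (1/2)^2.3342 ≈ 499.73 MBq.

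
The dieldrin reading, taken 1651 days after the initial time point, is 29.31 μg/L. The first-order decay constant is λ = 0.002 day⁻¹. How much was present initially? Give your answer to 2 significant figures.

t½ = ln 2 / λ = 0.69315 / 0.002 ≈ 346.57 days.
Number of half-lives elapsed: n = 1651/346.57 ≈ 4.7638.
A₀ = A × 2^n = 29.31 × 2^4.7638 = 29.31 × 27.167 ≈ 796.26 μg/L.

800 μg/L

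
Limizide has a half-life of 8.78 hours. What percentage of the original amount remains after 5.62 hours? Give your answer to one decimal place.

64.2%

n = 5.62/8.78 ≈ 0.64009 half-lives.
Fraction remaining = (1/2)^0.64009 ≈ 0.64167, i.e. 64.167%.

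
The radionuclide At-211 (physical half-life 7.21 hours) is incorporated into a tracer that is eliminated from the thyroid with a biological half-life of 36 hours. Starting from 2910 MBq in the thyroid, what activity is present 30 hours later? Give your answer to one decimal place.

1/t_eff = 1/t_phys + 1/t_biol = 1/7.21 + 1/36 = 0.16647 per hour.
t_eff = 7.21 × 36 / (7.21 + 36) ≈ 6.0069 hours.
Remaining = 2910 × (1/2)^(30/6.0069) = 2910 × (1/2)^4.9942 ≈ 91.302 MBq.

91.3 MBq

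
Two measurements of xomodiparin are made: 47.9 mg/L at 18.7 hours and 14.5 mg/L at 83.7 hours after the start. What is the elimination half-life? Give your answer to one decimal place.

Over Δt = 83.7 − 18.7 = 65 hours, the level fell by a factor of 47.9/14.5 ≈ 3.3034.
n = log₂(3.3034) ≈ 1.724 half-lives, so t½ = 65/1.724 ≈ 37.704 hours.

37.7 hours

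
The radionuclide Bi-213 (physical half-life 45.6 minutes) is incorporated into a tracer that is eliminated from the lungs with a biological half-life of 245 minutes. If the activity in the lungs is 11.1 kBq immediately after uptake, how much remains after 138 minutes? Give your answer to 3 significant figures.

1/t_eff = 1/t_phys + 1/t_biol = 1/45.6 + 1/245 = 0.026011 per minute.
t_eff = 45.6 × 245 / (45.6 + 245) ≈ 38.445 minutes.
Remaining = 11.1 × (1/2)^(138/38.445) = 11.1 × (1/2)^3.5896 ≈ 0.92204 kBq.

0.922 kBq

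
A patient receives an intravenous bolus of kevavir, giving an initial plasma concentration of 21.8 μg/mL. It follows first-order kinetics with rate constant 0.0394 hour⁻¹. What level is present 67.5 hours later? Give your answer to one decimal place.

t½ = ln 2 / k = 0.69315 / 0.0394 ≈ 17.593 hours.
Number of half-lives: n = 67.5/17.593 ≈ 3.8368.
Remaining = 21.8 × (1/2)^3.8368 = 21.8 × 0.069983 ≈ 1.5256 μg/mL.

1.5 μg/mL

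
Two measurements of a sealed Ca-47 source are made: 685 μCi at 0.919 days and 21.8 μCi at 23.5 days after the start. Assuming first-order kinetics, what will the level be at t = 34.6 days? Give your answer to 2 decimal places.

Over Δt = 23.5 − 0.919 = 22.581 days, the level fell by a factor of 685/21.8 ≈ 31.422.
n = log₂(31.422) ≈ 4.9737 half-lives, so t½ = 22.581/4.9737 ≈ 4.5401 days.
From t = 23.5 to t = 34.6: 21.8 × (1/2)^((34.6−23.5)/4.5401) ≈ 4.0038 μCi.

4.00 μCi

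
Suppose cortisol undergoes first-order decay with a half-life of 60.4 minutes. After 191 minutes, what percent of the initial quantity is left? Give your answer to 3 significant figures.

n = 191/60.4 ≈ 3.1623 half-lives.
Fraction remaining = (1/2)^3.1623 ≈ 0.1117, i.e. 11.17%.

11.2%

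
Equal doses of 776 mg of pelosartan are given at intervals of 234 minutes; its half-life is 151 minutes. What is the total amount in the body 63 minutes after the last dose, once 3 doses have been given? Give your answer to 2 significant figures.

The 3 doses were given 531, 297, 63 minutes ago.
Total = 776·(1/2)^(531/151) + 776·(1/2)^(297/151) + 776·(1/2)^(63/151)
      = 67.807 + 198.5 + 581.12 ≈ 847.43 mg.

850 mg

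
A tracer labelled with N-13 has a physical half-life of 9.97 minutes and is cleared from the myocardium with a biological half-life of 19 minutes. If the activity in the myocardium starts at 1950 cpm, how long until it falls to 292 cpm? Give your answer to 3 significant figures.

1/t_eff = 1/t_phys + 1/t_biol = 1/9.97 + 1/19 = 0.15293 per minute.
t_eff = 9.97 × 19 / (9.97 + 19) ≈ 6.5388 minutes.
n = log₂(1950/292) ≈ 2.7394; t = 2.7394 × 6.5388 ≈ 17.913 minutes.

17.9 minutes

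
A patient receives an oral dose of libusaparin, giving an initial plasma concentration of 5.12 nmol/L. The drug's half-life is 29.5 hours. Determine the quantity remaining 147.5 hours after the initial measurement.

Elapsed time is 5 half-lives (147.5/29.5).
Each half-life halves the amount: 5.12 × (1/2)^5 = 5.12/32 = 0.16 nmol/L.

0.16 nmol/L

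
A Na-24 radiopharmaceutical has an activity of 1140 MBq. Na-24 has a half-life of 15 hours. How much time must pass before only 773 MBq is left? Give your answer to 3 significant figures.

Fraction remaining = 773/1140 ≈ 0.67807.
n = log₂(1140/773) = ln(1.4748)/ln 2 ≈ 0.56049 half-lives.
t = n × t½ = 0.56049 × 15 ≈ 8.4074 hours.

8.41 hours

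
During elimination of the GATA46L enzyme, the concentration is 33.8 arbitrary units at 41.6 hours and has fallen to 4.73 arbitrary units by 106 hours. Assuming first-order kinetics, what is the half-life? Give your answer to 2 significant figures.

Over Δt = 106 − 41.6 = 64.4 hours, the level fell by a factor of 33.8/4.73 ≈ 7.1459.
n = log₂(7.1459) ≈ 2.8371 half-lives, so t½ = 64.4/2.8371 ≈ 22.699 hours.

23 hours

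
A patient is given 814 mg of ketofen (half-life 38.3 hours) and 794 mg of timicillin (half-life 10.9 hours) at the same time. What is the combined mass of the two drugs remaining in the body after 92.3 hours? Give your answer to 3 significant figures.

155 mg

ketofen: 814 × (1/2)^(92.3/38.3) = 814 × (1/2)^2.4099 ≈ 153.17 mg.
timicillin: 794 × (1/2)^(92.3/10.9) = 794 × (1/2)^8.4679 ≈ 2.2425 mg.
Total = 153.17 + 2.2425 ≈ 155.41 mg.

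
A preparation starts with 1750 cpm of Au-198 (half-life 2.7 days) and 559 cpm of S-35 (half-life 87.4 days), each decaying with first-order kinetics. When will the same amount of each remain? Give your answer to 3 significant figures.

Set 1750·(1/2)^(t/2.7) = 559·(1/2)^(t/87.4).
Taking log₂: log₂(1750/559) = t·(1/2.7 − 1/87.4).
log₂(3.1306) = 1.6464; 1/2.7 − 1/87.4 = 0.35893.
t = 1.6464 / 0.35893 ≈ 4.5871 days.

4.59 days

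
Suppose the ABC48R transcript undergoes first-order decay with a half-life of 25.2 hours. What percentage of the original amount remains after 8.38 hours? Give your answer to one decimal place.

n = 8.38/25.2 ≈ 0.33254 half-lives.
Fraction remaining = (1/2)^0.33254 ≈ 0.79414, i.e. 79.414%.

79.4%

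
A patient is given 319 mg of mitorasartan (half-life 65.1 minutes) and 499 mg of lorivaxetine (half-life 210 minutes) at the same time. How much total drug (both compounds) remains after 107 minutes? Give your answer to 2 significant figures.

mitorasartan: 319 × (1/2)^(107/65.1) = 319 × (1/2)^1.6436 ≈ 102.1 mg.
lorivaxetine: 499 × (1/2)^(107/210) = 499 × (1/2)^0.50952 ≈ 350.52 mg.
Total = 102.1 + 350.52 ≈ 452.62 mg.

450 mg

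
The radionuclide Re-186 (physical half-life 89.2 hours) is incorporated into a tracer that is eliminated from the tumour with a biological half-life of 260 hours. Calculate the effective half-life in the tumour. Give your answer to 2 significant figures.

66 hours

1/t_eff = 1/t_phys + 1/t_biol = 1/89.2 + 1/260 = 0.015057 per hour.
t_eff = 89.2 × 260 / (89.2 + 260) ≈ 66.415 hours.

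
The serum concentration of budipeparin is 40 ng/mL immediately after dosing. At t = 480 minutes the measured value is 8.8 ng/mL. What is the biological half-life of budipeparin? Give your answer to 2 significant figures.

220 minutes

A/A₀ = 8.8/40 ≈ 0.22.
n = log₂(4.5455) ≈ 2.1844 half-lives elapsed in 480 minutes.
t½ = 480/2.1844 ≈ 219.74 minutes.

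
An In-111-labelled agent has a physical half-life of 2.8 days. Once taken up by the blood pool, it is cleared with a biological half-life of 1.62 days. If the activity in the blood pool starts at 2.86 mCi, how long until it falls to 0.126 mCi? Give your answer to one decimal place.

1/t_eff = 1/t_phys + 1/t_biol = 1/2.8 + 1/1.62 = 0.97443 per day.
t_eff = 2.8 × 1.62 / (2.8 + 1.62) ≈ 1.0262 days.
n = log₂(2.86/0.126) ≈ 4.5045; t = 4.5045 × 1.0262 ≈ 4.6227 days.

4.6 days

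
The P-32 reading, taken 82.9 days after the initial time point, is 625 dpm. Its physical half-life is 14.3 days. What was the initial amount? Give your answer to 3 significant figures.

34800 dpm

Number of half-lives elapsed: n = 82.9/14.3 ≈ 5.7972.
A₀ = A × 2^n = 625 × 2^5.7972 = 625 × 55.607 ≈ 34755 dpm.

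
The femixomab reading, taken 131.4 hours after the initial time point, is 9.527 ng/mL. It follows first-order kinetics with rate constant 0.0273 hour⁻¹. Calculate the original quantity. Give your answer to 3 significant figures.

t½ = ln 2 / k = 0.69315 / 0.0273 ≈ 25.39 hours.
Number of half-lives elapsed: n = 131.4/25.39 ≈ 5.1753.
A₀ = A × 2^n = 9.527 × 2^5.1753 = 9.527 × 36.133 ≈ 344.24 ng/mL.

344 ng/mL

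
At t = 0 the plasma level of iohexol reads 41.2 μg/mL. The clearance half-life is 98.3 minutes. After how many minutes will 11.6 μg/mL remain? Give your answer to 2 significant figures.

Fraction remaining = 11.6/41.2 ≈ 0.28155.
n = log₂(41.2/11.6) = ln(3.5517)/ln 2 ≈ 1.8285 half-lives.
t = n × t½ = 1.8285 × 98.3 ≈ 179.74 minutes.

180 minutes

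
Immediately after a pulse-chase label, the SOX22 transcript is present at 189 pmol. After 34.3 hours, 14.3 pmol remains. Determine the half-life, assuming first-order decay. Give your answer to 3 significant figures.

A/A₀ = 14.3/189 ≈ 0.075661.
n = log₂(13.217) ≈ 3.7243 half-lives elapsed in 34.3 hours.
t½ = 34.3/3.7243 ≈ 9.2098 hours.

9.21 hours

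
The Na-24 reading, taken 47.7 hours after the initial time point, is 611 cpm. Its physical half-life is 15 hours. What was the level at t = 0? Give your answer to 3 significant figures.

5540 cpm

Number of half-lives elapsed: n = 47.7/15 ≈ 3.18.
A₀ = A × 2^n = 611 × 2^3.18 = 611 × 9.0631 ≈ 5537.5 cpm.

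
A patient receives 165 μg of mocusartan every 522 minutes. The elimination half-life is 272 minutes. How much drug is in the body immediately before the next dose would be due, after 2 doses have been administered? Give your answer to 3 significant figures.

The 2 doses were given 1044, 522 minutes ago.
Total = 165·(1/2)^(1044/272) + 165·(1/2)^(522/272)
      = 11.536 + 43.629 ≈ 55.165 μg.

55.2 μg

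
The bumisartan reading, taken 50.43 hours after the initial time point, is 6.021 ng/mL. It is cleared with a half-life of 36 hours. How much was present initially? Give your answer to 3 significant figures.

15.9 ng/mL

Number of half-lives elapsed: n = 50.43/36 ≈ 1.4008.
A₀ = A × 2^n = 6.021 × 2^1.4008 = 6.021 × 2.6405 ≈ 15.899 ng/mL.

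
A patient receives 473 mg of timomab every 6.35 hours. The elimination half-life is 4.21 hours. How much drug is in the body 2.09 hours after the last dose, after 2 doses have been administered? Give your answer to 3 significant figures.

453 mg

The 2 doses were given 8.44, 2.09 hours ago.
Total = 473·(1/2)^(8.44/4.21) + 473·(1/2)^(2.09/4.21)
      = 117.86 + 335.29 ≈ 453.15 mg.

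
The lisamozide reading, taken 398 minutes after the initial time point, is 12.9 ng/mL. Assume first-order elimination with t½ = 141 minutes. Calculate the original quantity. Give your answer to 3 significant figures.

91.3 ng/mL

Number of half-lives elapsed: n = 398/141 ≈ 2.8227.
A₀ = A × 2^n = 12.9 × 2^2.8227 = 12.9 × 7.0748 ≈ 91.265 ng/mL.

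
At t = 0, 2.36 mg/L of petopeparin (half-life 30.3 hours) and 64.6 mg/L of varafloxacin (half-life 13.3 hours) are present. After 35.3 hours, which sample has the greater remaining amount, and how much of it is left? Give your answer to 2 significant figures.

varafloxacin, 10 mg/L

petopeparin: 2.36 × (1/2)^1.165 ≈ 1.0525 mg/L.
varafloxacin: 64.6 × (1/2)^2.6541 ≈ 10.263 mg/L.
Varafloxacin has more remaining, at ≈ 10.263 mg/L.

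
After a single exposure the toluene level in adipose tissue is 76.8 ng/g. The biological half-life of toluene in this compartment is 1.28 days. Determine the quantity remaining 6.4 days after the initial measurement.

2.4 ng/g

Elapsed time is 5 half-lives (6.4/1.28).
Each half-life halves the amount: 76.8 × (1/2)^5 = 76.8/32 = 2.4 ng/g.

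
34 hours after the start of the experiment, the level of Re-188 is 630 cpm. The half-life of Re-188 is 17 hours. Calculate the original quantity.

Number of half-lives elapsed: n = 34/17 ≈ 2.
A₀ = A × 2^n = 630 × 2^2 = 630 × 4 ≈ 2520 cpm.

2520 cpm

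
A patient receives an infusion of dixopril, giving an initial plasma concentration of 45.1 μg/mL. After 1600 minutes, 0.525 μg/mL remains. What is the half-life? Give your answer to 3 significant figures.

A/A₀ = 0.525/45.1 ≈ 0.011641.
n = log₂(85.905) ≈ 6.4247 half-lives elapsed in 1600 minutes.
t½ = 1600/6.4247 ≈ 249.04 minutes.

249 minutes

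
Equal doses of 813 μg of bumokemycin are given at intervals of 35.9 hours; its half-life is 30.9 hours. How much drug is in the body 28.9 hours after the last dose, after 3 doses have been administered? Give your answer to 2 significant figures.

The 3 doses were given 100.7, 64.8, 28.9 hours ago.
Total = 813·(1/2)^(100.7/30.9) + 813·(1/2)^(64.8/30.9) + 813·(1/2)^(28.9/30.9)
      = 84.931 + 190.02 + 425.15 ≈ 700.11 μg.

700 μg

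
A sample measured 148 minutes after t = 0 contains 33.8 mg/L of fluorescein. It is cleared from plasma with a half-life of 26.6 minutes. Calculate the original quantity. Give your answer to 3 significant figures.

Number of half-lives elapsed: n = 148/26.6 ≈ 5.5639.
A₀ = A × 2^n = 33.8 × 2^5.5639 = 33.8 × 47.305 ≈ 1598.9 mg/L.

1600 mg/L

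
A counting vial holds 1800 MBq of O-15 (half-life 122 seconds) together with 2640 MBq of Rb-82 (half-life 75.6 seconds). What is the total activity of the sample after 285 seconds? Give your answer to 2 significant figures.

550 MBq

O-15: 1800 × (1/2)^(285/122) = 1800 × (1/2)^2.3361 ≈ 356.49 MBq.
Rb-82: 2640 × (1/2)^(285/75.6) = 2640 × (1/2)^3.7698 ≈ 193.54 MBq.
Total = 356.49 + 193.54 ≈ 550.03 MBq.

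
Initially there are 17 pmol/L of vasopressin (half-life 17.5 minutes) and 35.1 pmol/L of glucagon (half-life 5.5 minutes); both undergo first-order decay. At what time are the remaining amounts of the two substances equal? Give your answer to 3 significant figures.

Set 17·(1/2)^(t/17.5) = 35.1·(1/2)^(t/5.5).
Taking log₂: log₂(17/35.1) = t·(1/17.5 − 1/5.5).
log₂(0.48433) = -1.0459; 1/17.5 − 1/5.5 = -0.12468.
t = -1.0459 / -0.12468 ≈ 8.3893 minutes.

8.39 minutes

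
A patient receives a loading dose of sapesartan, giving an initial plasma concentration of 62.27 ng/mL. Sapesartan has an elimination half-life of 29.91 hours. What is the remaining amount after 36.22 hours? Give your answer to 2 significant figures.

Number of half-lives: n = 36.22/29.91 ≈ 1.211.
Remaining = 62.27 × (1/2)^1.211 = 62.27 × 0.43198 ≈ 26.899 ng/mL.

27 ng/mL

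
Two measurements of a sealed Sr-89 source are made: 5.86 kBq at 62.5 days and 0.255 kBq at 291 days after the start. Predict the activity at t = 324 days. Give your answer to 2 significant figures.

0.16 kBq

Over Δt = 291 − 62.5 = 228.5 days, the level fell by a factor of 5.86/0.255 ≈ 22.98.
n = log₂(22.98) ≈ 4.5223 half-lives, so t½ = 228.5/4.5223 ≈ 50.527 days.
From t = 291 to t = 324: 0.255 × (1/2)^((324−291)/50.527) ≈ 0.16216 kBq.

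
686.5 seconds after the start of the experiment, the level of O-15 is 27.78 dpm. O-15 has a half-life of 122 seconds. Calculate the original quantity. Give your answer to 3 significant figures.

Number of half-lives elapsed: n = 686.5/122 ≈ 5.627.
A₀ = A × 2^n = 27.78 × 2^5.627 = 27.78 × 49.421 ≈ 1372.9 dpm.

1370 dpm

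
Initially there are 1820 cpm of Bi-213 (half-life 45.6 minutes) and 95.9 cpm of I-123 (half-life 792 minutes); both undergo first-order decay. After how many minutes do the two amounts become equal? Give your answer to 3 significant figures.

205 minutes

Set 1820·(1/2)^(t/45.6) = 95.9·(1/2)^(t/792).
Taking log₂: log₂(1820/95.9) = t·(1/45.6 − 1/792).
log₂(18.978) = 4.2463; 1/45.6 − 1/792 = 0.020667.
t = 4.2463 / 0.020667 ≈ 205.46 minutes.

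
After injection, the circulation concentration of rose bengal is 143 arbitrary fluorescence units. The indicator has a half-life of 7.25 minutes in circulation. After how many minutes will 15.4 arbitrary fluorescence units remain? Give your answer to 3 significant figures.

23.3 minutes

Fraction remaining = 15.4/143 ≈ 0.10769.
n = log₂(143/15.4) = ln(9.2857)/ln 2 ≈ 3.215 half-lives.
t = n × t½ = 3.215 × 7.25 ≈ 23.309 minutes.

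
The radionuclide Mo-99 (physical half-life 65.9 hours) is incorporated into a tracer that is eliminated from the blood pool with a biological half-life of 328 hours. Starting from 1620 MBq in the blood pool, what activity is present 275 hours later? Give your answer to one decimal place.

50.2 MBq

1/t_eff = 1/t_phys + 1/t_biol = 1/65.9 + 1/328 = 0.018223 per hour.
t_eff = 65.9 × 328 / (65.9 + 328) ≈ 54.875 hours.
Remaining = 1620 × (1/2)^(275/54.875) = 1620 × (1/2)^5.0114 ≈ 50.226 MBq.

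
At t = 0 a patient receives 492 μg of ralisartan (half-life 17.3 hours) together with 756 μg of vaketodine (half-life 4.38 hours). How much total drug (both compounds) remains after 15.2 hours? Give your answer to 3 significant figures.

ralisartan: 492 × (1/2)^(15.2/17.3) = 492 × (1/2)^0.87861 ≈ 267.59 μg.
vaketodine: 756 × (1/2)^(15.2/4.38) = 756 × (1/2)^3.4703 ≈ 68.211 μg.
Total = 267.59 + 68.211 ≈ 335.8 μg.

336 μg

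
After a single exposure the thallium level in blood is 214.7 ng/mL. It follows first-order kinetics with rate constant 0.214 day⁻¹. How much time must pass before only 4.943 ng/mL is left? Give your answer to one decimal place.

17.6 days

t½ = ln 2 / λ = 0.69315 / 0.214 ≈ 3.239 days.
Fraction remaining = 4.943/214.7 ≈ 0.023023.
n = log₂(214.7/4.943) = ln(43.435)/ln 2 ≈ 5.4408 half-lives.
t = n × t½ = 5.4408 × 3.239 ≈ 17.623 days.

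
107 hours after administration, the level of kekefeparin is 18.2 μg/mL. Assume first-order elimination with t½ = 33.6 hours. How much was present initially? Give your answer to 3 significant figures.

165 μg/mL

Number of half-lives elapsed: n = 107/33.6 ≈ 3.1845.
A₀ = A × 2^n = 18.2 × 2^3.1845 = 18.2 × 9.0915 ≈ 165.47 μg/mL.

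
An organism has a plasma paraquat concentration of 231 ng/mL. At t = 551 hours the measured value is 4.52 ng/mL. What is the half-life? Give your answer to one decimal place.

A/A₀ = 4.52/231 ≈ 0.019567.
n = log₂(51.106) ≈ 5.6754 half-lives elapsed in 551 hours.
t½ = 551/5.6754 ≈ 97.085 hours.

97.1 hours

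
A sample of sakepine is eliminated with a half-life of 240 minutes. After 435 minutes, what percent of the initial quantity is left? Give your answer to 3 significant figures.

28.5%

n = 435/240 ≈ 1.8125 half-lives.
Fraction remaining = (1/2)^1.8125 ≈ 0.2847, i.e. 28.47%.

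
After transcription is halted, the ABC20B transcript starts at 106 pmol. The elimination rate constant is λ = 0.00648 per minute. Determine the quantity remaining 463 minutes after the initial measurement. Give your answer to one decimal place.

5.3 pmol

t½ = ln 2 / λ = 0.69315 / 0.00648 ≈ 106.97 minutes.
Number of half-lives: n = 463/106.97 ≈ 4.3284.
Remaining = 106 × (1/2)^4.3284 = 106 × 0.049775 ≈ 5.2762 pmol.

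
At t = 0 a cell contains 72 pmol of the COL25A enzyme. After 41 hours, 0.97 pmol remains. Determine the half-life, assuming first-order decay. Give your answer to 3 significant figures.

6.60 hours

A/A₀ = 0.97/72 ≈ 0.013472.
n = log₂(74.227) ≈ 6.2139 half-lives elapsed in 41 hours.
t½ = 41/6.2139 ≈ 6.5981 hours.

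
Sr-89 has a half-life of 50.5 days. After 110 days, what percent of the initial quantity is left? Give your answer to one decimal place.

n = 110/50.5 ≈ 2.1782 half-lives.
Fraction remaining = (1/2)^2.1782 ≈ 0.22095, i.e. 22.095%.

22.1%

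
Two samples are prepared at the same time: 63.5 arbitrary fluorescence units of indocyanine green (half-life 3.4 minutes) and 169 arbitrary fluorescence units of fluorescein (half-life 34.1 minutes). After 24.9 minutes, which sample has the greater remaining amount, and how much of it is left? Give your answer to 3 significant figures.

indocyanine green: 63.5 × (1/2)^7.3235 ≈ 0.39643 arbitrary fluorescence units.
fluorescein: 169 × (1/2)^0.73021 ≈ 101.88 arbitrary fluorescence units.
Fluorescein has more remaining, at ≈ 101.88 arbitrary fluorescence units.

fluorescein, 102 arbitrary fluorescence units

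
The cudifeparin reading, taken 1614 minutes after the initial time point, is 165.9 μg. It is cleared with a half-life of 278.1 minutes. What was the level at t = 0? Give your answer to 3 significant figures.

9270 μg

Number of half-lives elapsed: n = 1614/278.1 ≈ 5.8037.
A₀ = A × 2^n = 165.9 × 2^5.8037 = 165.9 × 55.857 ≈ 9266.7 μg.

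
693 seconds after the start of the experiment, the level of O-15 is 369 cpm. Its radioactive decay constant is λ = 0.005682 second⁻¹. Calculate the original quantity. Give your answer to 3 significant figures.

t½ = ln 2 / λ = 0.69315 / 0.005682 ≈ 121.99 seconds.
Number of half-lives elapsed: n = 693/121.99 ≈ 5.6808.
A₀ = A × 2^n = 369 × 2^5.6808 = 369 × 51.297 ≈ 18928 cpm.

18900 cpm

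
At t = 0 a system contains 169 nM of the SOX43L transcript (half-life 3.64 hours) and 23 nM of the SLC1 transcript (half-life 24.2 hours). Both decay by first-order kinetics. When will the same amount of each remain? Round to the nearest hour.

12 hours

Set 169·(1/2)^(t/3.64) = 23·(1/2)^(t/24.2).
Taking log₂: log₂(169/23) = t·(1/3.64 − 1/24.2).
log₂(7.3478) = 2.8773; 1/3.64 − 1/24.2 = 0.2334.
t = 2.8773 / 0.2334 ≈ 12.328 hours.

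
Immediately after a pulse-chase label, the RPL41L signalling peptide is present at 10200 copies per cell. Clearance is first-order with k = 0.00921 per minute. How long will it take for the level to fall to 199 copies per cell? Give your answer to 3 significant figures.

427 minutes

t½ = ln 2 / k = 0.69315 / 0.00921 ≈ 75.26 minutes.
Fraction remaining = 199/10200 ≈ 0.01951.
n = log₂(10200/199) = ln(51.256)/ln 2 ≈ 5.6797 half-lives.
t = n × t½ = 5.6797 × 75.26 ≈ 427.45 minutes.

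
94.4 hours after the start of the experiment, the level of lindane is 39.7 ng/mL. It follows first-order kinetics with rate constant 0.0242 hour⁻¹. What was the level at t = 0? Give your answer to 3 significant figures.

t½ = ln 2 / λ = 0.69315 / 0.0242 ≈ 28.642 hours.
Number of half-lives elapsed: n = 94.4/28.642 ≈ 3.2958.
A₀ = A × 2^n = 39.7 × 2^3.2958 = 39.7 × 9.8206 ≈ 389.88 ng/mL.

390 ng/mL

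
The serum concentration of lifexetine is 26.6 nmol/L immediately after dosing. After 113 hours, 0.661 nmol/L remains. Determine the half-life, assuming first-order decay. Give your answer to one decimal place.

A/A₀ = 0.661/26.6 ≈ 0.02485.
n = log₂(40.242) ≈ 5.3306 half-lives elapsed in 113 hours.
t½ = 113/5.3306 ≈ 21.198 hours.

21.2 hours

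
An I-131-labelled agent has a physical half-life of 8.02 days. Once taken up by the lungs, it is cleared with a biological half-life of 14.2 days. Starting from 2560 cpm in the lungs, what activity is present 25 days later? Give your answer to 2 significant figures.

1/t_eff = 1/t_phys + 1/t_biol = 1/8.02 + 1/14.2 = 0.19511 per day.
t_eff = 8.02 × 14.2 / (8.02 + 14.2) ≈ 5.1253 days.
Remaining = 2560 × (1/2)^(25/5.1253) = 2560 × (1/2)^4.8778 ≈ 87.073 cpm.

87 cpm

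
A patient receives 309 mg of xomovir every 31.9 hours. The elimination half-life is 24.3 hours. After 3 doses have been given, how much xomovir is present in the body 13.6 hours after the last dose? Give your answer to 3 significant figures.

328 mg

The 3 doses were given 77.4, 45.5, 13.6 hours ago.
Total = 309·(1/2)^(77.4/24.3) + 309·(1/2)^(45.5/24.3) + 309·(1/2)^(13.6/24.3)
      = 33.972 + 84.392 + 209.64 ≈ 328.01 mg.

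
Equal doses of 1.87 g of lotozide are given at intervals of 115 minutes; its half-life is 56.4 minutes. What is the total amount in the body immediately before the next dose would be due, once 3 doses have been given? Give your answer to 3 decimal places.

0.593 g

The 3 doses were given 345, 230, 115 minutes ago.
Total = 1.87·(1/2)^(345/56.4) + 1.87·(1/2)^(230/56.4) + 1.87·(1/2)^(115/56.4)
      = 0.026942 + 0.11072 + 0.45503 ≈ 0.59269 g.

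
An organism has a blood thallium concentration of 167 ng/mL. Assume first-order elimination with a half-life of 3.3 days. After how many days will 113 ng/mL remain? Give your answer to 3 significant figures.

Fraction remaining = 113/167 ≈ 0.67665.
n = log₂(167/113) = ln(1.4779)/ln 2 ≈ 0.56353 half-lives.
t = n × t½ = 0.56353 × 3.3 ≈ 1.8596 days.

1.86 days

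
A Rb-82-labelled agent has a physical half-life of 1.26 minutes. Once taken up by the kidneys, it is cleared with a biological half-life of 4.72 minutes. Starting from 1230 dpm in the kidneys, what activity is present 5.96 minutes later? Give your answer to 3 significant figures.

19.3 dpm

1/t_eff = 1/t_phys + 1/t_biol = 1/1.26 + 1/4.72 = 1.0055 per minute.
t_eff = 1.26 × 4.72 / (1.26 + 4.72) ≈ 0.99452 minutes.
Remaining = 1230 × (1/2)^(5.96/0.99452) = 1230 × (1/2)^5.9929 ≈ 19.314 dpm.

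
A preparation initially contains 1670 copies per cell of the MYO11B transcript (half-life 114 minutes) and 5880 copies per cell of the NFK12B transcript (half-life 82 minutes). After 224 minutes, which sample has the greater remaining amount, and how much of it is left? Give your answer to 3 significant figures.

MYO11B transcript: 1670 × (1/2)^1.9649 ≈ 427.78 copies per cell.
NFK12B transcript: 5880 × (1/2)^2.7317 ≈ 885.22 copies per cell.
NFK12B transcript has more remaining, at ≈ 885.22 copies per cell.

NFK12B transcript, 885 copies per cell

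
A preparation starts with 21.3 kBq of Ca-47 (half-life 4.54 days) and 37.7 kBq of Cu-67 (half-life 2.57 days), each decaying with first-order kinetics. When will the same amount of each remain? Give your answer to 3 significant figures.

4.88 days

Set 21.3·(1/2)^(t/4.54) = 37.7·(1/2)^(t/2.57).
Taking log₂: log₂(21.3/37.7) = t·(1/4.54 − 1/2.57).
log₂(0.56499) = -0.82371; 1/4.54 − 1/2.57 = -0.16884.
t = -0.82371 / -0.16884 ≈ 4.8786 days.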